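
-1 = -1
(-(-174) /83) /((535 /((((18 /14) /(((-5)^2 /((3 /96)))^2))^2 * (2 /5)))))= 7047 /1114032640000000000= 0.00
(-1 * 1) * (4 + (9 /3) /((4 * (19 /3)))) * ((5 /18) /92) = -1565 /125856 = -0.01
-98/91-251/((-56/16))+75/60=26167/364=71.89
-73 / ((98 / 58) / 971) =-2055607 / 49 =-41951.16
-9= -9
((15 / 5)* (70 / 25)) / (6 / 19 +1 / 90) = 14364 / 559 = 25.70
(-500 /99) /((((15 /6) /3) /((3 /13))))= -200 /143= -1.40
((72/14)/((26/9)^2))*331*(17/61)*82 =336370806/72163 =4661.26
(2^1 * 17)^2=1156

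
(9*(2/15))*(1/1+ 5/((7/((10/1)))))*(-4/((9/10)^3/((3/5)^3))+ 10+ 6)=3040/21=144.76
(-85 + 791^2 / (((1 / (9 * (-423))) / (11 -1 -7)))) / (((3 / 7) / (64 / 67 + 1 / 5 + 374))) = -6286529371052854 / 1005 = -6255253105525.23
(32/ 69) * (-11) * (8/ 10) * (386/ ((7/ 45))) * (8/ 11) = -1185792/ 161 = -7365.17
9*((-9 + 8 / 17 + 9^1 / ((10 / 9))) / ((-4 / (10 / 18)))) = 73 / 136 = 0.54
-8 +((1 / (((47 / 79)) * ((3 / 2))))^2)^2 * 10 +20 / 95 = 59910630412 / 7509829059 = 7.98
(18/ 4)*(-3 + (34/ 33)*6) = 315/ 22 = 14.32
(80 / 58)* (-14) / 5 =-112 / 29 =-3.86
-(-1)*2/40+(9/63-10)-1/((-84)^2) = -346001/35280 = -9.81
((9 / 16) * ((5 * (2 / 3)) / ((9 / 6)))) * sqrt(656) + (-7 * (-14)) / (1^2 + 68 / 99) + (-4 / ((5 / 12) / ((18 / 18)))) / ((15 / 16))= 5 * sqrt(41) + 199798 / 4175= 79.87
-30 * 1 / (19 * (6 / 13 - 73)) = 390 / 17917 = 0.02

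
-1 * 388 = -388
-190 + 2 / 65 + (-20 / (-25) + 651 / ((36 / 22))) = 81379 / 390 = 208.66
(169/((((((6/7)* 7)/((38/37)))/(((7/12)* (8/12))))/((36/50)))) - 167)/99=-440948/274725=-1.61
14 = 14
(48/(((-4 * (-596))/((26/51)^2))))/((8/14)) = 1183/129183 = 0.01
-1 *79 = -79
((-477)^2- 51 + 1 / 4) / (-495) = -909913 / 1980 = -459.55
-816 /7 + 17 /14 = -1615 /14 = -115.36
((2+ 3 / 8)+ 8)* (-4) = -83 / 2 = -41.50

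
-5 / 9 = -0.56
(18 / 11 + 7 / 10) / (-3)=-257 / 330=-0.78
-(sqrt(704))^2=-704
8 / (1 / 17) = 136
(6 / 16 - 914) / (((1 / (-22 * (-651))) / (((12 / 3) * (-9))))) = 471057741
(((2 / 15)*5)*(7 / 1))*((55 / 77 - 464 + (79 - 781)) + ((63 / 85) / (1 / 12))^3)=-1323232742 / 614125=-2154.66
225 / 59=3.81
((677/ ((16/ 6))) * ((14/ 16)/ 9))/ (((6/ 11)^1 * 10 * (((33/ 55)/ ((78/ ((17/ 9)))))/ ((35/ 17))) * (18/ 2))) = 23718695/ 332928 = 71.24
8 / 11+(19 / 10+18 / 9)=509 / 110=4.63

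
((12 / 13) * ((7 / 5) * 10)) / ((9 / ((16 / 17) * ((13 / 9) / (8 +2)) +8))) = 348544 / 29835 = 11.68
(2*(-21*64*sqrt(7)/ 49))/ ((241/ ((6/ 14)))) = -1152*sqrt(7)/ 11809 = -0.26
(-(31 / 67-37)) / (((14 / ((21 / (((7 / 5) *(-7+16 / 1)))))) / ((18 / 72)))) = 510 / 469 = 1.09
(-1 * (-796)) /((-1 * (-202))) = 398 /101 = 3.94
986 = 986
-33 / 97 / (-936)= 11 / 30264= 0.00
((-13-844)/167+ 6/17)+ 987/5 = 192.62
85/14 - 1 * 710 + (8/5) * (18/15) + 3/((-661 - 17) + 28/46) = -382807689/545300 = -702.01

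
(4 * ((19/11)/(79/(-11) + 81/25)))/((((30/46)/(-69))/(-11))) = -552805/271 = -2039.87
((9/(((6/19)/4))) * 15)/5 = 342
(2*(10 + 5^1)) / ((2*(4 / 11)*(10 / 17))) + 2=577 / 8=72.12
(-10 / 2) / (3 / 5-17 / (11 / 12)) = 275 / 987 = 0.28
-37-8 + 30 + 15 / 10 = -13.50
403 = 403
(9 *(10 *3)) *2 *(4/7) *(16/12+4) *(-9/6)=-17280/7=-2468.57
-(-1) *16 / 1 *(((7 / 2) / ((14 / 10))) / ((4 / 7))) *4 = 280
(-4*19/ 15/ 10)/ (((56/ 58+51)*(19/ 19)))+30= 3389648/ 113025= 29.99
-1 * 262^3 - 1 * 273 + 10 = -17984991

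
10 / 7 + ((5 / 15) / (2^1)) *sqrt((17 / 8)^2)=599 / 336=1.78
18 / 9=2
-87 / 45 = -29 / 15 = -1.93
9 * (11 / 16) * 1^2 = 99 / 16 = 6.19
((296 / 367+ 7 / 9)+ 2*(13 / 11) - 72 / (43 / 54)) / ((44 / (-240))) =2701894820 / 5728503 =471.66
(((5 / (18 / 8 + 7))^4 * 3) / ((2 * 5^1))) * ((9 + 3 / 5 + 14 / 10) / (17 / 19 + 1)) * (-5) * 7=-29260000 / 5622483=-5.20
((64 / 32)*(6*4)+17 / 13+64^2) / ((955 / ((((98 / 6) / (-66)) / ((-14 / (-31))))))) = -354361 / 148980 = -2.38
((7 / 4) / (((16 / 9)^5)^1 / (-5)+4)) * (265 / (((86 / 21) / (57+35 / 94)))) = 62026343582175 / 4281415744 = 14487.34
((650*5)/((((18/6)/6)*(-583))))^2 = 42250000/339889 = 124.31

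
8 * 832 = 6656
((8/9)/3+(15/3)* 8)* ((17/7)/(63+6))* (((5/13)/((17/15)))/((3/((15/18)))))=68000/508599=0.13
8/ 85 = 0.09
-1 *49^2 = -2401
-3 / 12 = -1 / 4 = -0.25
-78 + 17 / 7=-529 / 7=-75.57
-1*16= -16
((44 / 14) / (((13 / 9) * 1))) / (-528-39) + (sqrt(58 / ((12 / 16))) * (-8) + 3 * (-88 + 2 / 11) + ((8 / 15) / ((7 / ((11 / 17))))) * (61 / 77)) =-1412021108 / 5360355-16 * sqrt(174) / 3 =-333.77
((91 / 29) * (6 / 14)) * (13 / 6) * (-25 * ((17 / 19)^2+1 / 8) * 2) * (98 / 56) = -79053975 / 335008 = -235.98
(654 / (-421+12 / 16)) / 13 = -2616 / 21853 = -0.12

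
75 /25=3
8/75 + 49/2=3691/150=24.61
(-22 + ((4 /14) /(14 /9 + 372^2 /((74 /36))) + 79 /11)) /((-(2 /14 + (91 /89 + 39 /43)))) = 889943071328 /124457557389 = 7.15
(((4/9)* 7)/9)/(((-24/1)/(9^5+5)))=-206689/243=-850.57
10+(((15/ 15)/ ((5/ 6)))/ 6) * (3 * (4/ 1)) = 62/ 5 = 12.40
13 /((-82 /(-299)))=3887 /82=47.40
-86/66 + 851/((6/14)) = 21828/11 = 1984.36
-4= -4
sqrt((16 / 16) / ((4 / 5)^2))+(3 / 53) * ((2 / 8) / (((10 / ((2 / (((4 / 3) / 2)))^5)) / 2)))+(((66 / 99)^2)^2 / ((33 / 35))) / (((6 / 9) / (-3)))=156619 / 157410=0.99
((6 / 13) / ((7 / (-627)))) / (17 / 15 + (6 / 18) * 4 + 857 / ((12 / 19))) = -225720 / 7422233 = -0.03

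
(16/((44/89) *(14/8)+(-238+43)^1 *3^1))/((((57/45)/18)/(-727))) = 69879240/246943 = 282.98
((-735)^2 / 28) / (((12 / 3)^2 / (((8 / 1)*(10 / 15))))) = 6431.25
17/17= 1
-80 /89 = -0.90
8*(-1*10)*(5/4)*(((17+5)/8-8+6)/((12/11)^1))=-275/4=-68.75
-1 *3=-3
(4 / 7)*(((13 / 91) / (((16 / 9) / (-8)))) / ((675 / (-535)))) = 214 / 735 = 0.29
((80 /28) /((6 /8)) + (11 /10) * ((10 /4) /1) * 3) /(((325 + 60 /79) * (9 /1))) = 80027 /19455660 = 0.00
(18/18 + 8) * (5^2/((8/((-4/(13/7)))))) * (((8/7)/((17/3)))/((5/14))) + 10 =-5350/221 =-24.21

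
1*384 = 384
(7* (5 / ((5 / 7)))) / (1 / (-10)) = -490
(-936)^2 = 876096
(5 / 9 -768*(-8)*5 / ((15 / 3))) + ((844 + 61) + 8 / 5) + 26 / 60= 634643 / 90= 7051.59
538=538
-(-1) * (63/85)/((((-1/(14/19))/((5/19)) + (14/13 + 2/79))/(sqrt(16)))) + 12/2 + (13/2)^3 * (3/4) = 11166006495/52859936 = 211.24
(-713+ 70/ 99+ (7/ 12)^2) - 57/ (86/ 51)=-745.75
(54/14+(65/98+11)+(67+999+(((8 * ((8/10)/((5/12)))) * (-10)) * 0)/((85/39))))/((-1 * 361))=-105989/35378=-3.00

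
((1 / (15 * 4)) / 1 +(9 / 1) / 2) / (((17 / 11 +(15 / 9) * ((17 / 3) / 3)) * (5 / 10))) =26829 / 13940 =1.92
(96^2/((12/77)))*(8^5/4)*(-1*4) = -1937768448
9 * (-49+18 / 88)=-19323 / 44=-439.16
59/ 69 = 0.86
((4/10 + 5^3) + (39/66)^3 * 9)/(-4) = -6775161/212960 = -31.81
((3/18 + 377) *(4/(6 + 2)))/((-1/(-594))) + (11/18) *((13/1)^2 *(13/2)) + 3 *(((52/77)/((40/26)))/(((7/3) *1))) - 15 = 10931764391/97020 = 112675.37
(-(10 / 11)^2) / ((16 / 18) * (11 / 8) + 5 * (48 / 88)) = -900 / 4301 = -0.21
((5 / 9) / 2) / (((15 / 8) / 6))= 8 / 9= 0.89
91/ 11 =8.27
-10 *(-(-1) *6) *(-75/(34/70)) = 157500/17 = 9264.71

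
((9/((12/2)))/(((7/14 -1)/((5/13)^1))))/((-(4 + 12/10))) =75/338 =0.22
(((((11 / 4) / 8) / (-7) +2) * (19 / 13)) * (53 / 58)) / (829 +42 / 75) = 11001475 / 3502734144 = 0.00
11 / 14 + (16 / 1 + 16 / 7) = 267 / 14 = 19.07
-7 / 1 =-7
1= 1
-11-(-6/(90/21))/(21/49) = -116/15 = -7.73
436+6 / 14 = 3055 / 7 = 436.43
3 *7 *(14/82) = 147/41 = 3.59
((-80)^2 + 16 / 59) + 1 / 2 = 6400.77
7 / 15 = 0.47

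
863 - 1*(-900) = 1763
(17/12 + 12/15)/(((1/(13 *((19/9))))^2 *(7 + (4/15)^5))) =390105625/1635892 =238.47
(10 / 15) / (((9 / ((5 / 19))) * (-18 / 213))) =-355 / 1539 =-0.23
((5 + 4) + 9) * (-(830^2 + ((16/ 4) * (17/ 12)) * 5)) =-12400710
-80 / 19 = -4.21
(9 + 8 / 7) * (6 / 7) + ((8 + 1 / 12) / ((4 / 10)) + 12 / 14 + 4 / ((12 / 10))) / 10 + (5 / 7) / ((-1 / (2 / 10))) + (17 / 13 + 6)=2797489 / 152880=18.30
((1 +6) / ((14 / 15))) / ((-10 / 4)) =-3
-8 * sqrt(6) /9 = -2.18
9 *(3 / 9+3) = 30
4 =4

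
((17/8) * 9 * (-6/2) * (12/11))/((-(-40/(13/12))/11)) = -5967/320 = -18.65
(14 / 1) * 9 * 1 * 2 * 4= 1008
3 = 3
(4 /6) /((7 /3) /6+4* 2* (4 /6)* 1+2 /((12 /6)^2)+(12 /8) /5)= 60 /587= 0.10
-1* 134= -134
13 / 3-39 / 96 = 377 / 96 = 3.93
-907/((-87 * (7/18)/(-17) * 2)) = -46257/203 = -227.87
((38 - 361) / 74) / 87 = -323 / 6438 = -0.05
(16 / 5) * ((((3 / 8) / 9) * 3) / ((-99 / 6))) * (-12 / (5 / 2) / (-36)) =-8 / 2475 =-0.00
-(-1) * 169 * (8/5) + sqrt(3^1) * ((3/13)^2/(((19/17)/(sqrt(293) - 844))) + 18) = -71334 * sqrt(3)/3211 + 153 * sqrt(879)/3211 + 1352/5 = 233.33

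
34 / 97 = 0.35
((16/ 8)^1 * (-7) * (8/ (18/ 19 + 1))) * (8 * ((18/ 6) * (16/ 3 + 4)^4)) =-10474378.12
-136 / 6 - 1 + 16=-23 / 3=-7.67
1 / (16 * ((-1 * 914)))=-1 / 14624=-0.00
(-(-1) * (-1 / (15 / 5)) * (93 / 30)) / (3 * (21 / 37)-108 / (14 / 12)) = 8029 / 706050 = 0.01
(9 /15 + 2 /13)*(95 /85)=931 /1105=0.84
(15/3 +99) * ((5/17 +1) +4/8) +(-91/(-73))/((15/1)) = 3474887/18615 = 186.67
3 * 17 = 51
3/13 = 0.23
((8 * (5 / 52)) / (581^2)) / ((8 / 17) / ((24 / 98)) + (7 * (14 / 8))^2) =8160 / 544231709567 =0.00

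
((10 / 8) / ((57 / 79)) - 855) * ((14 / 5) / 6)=-272363 / 684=-398.19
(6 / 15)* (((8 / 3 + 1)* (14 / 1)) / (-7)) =-44 / 15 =-2.93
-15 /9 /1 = -5 /3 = -1.67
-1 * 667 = -667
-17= -17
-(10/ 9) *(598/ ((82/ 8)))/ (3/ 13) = -310960/ 1107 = -280.90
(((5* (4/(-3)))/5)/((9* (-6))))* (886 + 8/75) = 132916/6075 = 21.88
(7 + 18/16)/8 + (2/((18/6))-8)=-1213/192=-6.32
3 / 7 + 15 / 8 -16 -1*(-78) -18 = 2593 / 56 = 46.30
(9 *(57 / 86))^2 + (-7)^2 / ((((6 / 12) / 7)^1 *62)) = 10695067 / 229276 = 46.65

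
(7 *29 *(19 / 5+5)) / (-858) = -406 / 195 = -2.08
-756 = -756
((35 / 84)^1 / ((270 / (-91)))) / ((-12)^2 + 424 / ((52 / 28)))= -1183 / 3136320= -0.00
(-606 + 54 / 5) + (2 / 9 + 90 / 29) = -591.87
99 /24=33 /8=4.12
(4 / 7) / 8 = 1 / 14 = 0.07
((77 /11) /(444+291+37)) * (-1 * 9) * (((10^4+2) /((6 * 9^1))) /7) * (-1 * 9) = 15003 /772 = 19.43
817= 817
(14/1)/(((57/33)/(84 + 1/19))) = 245938/361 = 681.27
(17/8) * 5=85/8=10.62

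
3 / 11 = 0.27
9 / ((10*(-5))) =-9 / 50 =-0.18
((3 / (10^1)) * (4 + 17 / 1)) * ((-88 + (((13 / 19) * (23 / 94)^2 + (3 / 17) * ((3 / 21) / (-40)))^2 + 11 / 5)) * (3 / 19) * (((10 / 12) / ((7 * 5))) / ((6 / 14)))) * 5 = -23.71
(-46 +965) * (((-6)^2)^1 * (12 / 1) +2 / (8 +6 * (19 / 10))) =38518966 / 97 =397102.74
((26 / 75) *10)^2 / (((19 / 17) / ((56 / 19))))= 2574208 / 81225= 31.69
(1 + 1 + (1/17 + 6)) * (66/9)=3014/51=59.10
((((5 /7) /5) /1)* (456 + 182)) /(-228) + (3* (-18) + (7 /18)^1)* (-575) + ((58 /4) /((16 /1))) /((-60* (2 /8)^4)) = 184470403 /5985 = 30822.12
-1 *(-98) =98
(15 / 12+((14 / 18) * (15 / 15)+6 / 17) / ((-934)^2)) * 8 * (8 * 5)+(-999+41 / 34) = -39893902645 / 66735234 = -597.79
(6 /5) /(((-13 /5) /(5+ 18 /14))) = -2.90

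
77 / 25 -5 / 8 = 491 / 200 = 2.46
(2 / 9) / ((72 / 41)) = 41 / 324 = 0.13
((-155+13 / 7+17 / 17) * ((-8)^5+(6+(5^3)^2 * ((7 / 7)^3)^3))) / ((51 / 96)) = 584028960 / 119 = 4907806.39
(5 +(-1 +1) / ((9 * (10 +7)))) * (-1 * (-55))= 275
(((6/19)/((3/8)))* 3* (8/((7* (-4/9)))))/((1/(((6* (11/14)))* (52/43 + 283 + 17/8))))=-351050436/40033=-8769.03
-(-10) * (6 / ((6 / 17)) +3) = 200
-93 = -93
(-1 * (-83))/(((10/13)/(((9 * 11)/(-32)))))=-333.82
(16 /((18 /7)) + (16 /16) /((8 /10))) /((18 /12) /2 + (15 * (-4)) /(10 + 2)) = -269 /153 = -1.76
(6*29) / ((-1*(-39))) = 58 / 13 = 4.46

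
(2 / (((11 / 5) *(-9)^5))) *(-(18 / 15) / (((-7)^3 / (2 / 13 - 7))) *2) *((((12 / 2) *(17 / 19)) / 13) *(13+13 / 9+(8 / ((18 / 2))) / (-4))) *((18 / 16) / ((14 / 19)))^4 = 10377667 / 440918333856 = 0.00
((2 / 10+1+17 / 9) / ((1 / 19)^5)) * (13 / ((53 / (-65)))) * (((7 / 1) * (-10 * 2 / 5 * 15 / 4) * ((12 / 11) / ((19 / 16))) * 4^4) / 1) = 1755512363171840 / 583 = 3011170434257.02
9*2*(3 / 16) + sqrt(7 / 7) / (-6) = 77 / 24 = 3.21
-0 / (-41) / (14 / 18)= 0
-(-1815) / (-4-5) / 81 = -605 / 243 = -2.49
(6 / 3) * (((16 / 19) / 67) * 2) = 64 / 1273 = 0.05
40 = 40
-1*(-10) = 10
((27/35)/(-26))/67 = -27/60970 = -0.00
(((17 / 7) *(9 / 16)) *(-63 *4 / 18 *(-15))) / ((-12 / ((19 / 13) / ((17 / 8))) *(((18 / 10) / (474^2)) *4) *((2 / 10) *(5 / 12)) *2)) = -80040825 / 26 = -3078493.27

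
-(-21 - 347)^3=49836032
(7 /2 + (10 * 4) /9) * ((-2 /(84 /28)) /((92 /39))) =-1859 /828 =-2.25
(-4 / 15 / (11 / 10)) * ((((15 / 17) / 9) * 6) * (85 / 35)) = -80 / 231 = -0.35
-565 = -565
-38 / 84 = -19 / 42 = -0.45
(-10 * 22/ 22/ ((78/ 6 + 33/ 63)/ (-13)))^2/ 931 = 38025/ 383116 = 0.10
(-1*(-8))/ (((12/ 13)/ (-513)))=-4446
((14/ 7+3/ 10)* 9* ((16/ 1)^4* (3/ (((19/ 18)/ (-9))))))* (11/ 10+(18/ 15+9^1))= -186253737984/ 475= -392113132.60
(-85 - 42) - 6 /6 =-128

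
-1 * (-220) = 220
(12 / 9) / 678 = 2 / 1017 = 0.00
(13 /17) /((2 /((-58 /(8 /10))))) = -1885 /68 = -27.72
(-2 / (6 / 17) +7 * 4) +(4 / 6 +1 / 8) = 185 / 8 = 23.12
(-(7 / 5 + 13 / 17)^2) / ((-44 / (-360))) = -38.34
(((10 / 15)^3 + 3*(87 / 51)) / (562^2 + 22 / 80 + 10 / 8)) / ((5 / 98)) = 1948240 / 5798923839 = 0.00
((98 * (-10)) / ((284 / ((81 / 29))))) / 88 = -19845 / 181192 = -0.11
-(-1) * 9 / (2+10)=3 / 4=0.75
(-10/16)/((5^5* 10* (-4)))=1/200000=0.00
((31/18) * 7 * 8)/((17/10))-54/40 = 169469/3060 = 55.38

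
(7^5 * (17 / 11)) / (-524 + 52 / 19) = -5428661 / 108944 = -49.83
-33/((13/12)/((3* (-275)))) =326700/13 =25130.77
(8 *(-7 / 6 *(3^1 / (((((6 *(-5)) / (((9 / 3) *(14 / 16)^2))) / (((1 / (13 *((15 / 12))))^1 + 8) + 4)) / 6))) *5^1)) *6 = 302526 / 65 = 4654.25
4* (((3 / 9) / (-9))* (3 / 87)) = -4 / 783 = -0.01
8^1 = 8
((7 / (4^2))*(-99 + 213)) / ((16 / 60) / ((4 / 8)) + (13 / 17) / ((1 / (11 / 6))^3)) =915705 / 96307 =9.51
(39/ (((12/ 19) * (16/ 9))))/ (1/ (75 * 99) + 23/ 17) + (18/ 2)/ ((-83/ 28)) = 20535115149/ 907247104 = 22.63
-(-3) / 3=1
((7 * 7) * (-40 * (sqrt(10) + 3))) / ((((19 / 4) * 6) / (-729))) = 308944.17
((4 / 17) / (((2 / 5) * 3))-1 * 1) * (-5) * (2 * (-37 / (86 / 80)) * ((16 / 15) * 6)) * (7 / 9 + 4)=-3883520 / 459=-8460.83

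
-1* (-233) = 233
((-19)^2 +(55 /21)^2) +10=166636 /441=377.86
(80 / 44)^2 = 400 / 121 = 3.31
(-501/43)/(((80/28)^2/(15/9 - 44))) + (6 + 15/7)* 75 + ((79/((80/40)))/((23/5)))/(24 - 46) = 20431696311/30461200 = 670.74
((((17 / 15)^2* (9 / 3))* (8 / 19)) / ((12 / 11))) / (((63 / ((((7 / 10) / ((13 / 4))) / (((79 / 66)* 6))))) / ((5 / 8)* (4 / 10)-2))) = -0.00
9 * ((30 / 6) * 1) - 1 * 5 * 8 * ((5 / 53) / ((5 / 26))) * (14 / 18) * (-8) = 79705 / 477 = 167.10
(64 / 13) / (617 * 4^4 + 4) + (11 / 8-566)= -2318833441 / 4106856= -564.62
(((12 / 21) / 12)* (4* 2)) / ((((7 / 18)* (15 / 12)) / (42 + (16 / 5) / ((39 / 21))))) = 11136 / 325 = 34.26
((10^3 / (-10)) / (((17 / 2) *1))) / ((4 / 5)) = -250 / 17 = -14.71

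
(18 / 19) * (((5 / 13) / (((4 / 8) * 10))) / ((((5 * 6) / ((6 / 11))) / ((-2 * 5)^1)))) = -36 / 2717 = -0.01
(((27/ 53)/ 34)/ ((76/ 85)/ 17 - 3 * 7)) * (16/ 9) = -2040/ 1604257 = -0.00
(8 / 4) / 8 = 1 / 4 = 0.25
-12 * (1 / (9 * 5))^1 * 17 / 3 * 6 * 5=-136 / 3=-45.33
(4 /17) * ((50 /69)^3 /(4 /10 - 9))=-2500000 /240140079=-0.01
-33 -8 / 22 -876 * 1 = -10003 / 11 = -909.36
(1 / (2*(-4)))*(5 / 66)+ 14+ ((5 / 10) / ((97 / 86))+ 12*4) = 3197611 / 51216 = 62.43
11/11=1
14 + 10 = 24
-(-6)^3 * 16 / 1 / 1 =3456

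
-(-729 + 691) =38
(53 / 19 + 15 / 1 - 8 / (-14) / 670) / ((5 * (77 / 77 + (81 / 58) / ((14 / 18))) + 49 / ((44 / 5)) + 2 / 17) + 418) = 17194120416 / 422996265365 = 0.04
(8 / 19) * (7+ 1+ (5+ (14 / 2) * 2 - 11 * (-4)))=568 / 19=29.89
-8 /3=-2.67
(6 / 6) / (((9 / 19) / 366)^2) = 5373124 / 9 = 597013.78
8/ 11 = 0.73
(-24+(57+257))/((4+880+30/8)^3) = 18560/44776693151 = 0.00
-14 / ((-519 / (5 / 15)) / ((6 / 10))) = 14 / 2595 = 0.01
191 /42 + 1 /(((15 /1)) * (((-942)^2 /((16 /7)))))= 4.55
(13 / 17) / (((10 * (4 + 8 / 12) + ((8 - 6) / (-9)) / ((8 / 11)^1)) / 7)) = 3276 / 28373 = 0.12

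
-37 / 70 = -0.53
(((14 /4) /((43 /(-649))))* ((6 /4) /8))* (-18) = 122661 /688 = 178.29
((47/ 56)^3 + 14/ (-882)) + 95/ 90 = 2577671/ 1580544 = 1.63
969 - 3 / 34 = 32943 / 34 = 968.91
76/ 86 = 38/ 43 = 0.88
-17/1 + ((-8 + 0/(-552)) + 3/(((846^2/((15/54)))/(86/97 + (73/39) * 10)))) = -101533168345/4061330442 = -25.00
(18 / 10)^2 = 81 / 25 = 3.24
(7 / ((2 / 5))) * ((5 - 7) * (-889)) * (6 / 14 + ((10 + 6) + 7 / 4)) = 2262505 / 4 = 565626.25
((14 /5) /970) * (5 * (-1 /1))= -0.01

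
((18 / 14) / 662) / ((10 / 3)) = 27 / 46340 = 0.00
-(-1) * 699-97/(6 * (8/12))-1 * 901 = -905/4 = -226.25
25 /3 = 8.33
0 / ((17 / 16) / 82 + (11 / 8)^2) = 0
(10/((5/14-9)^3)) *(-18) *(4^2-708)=-192.93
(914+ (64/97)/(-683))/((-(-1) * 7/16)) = 2089.14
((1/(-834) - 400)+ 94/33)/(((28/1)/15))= -2602485/12232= -212.76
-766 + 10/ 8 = -3059/ 4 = -764.75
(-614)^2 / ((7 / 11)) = 4146956 / 7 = 592422.29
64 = 64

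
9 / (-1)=-9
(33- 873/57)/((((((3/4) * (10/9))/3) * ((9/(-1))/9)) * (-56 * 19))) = 108/1805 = 0.06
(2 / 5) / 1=2 / 5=0.40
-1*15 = -15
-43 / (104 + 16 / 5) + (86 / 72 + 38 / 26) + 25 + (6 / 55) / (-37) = 3477859973 / 127618920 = 27.25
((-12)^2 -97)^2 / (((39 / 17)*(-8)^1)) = -37553 / 312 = -120.36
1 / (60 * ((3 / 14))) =7 / 90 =0.08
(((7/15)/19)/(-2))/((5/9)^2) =-189/4750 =-0.04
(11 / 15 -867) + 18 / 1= -12724 / 15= -848.27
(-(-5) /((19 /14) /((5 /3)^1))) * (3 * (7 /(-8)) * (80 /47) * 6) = -147000 /893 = -164.61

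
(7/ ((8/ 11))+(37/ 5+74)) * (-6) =-10923/ 20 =-546.15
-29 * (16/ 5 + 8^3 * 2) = -148944/ 5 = -29788.80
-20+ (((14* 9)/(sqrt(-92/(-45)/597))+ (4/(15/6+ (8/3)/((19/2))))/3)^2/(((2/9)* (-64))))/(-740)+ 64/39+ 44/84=32319* sqrt(68655)/43162720+ 8420160819049563/19921839741440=422.86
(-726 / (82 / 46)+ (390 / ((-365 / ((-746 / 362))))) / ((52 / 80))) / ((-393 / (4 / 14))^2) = -41675336 / 195230280273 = -0.00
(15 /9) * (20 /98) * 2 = 100 /147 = 0.68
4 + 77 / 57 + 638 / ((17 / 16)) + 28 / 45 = 8814659 / 14535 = 606.44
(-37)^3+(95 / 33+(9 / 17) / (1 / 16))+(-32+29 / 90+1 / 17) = -852831127 / 16830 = -50673.27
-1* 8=-8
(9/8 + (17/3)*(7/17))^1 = 83/24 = 3.46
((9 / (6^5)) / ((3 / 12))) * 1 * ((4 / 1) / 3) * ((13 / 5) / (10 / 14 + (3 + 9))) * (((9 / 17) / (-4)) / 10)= -0.00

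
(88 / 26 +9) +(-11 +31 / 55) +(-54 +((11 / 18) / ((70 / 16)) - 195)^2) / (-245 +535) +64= 809372341223 / 4114860750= 196.69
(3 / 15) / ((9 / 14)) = 14 / 45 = 0.31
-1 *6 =-6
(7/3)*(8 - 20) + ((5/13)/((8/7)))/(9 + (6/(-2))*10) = -8741/312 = -28.02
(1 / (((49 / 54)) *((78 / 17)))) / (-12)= -51 / 2548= -0.02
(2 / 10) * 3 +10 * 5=253 / 5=50.60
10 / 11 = 0.91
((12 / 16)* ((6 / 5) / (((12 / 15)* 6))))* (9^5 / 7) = 177147 / 112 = 1581.67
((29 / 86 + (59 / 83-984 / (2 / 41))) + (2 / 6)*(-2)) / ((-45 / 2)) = 431955041 / 481815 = 896.52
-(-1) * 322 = 322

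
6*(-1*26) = -156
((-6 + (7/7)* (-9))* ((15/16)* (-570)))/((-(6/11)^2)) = -862125/32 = -26941.41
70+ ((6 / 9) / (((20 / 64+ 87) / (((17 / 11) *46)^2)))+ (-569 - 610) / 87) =1397634979 / 14706219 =95.04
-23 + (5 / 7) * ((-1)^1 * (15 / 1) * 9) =-119.43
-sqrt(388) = -2* sqrt(97) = -19.70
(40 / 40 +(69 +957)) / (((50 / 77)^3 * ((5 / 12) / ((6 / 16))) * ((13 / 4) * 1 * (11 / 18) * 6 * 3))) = 29508633 / 312500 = 94.43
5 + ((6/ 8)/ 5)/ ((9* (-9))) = 2699/ 540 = 5.00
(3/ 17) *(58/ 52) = 87/ 442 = 0.20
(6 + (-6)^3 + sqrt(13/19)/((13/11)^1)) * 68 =-14280 + 748 * sqrt(247)/247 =-14232.41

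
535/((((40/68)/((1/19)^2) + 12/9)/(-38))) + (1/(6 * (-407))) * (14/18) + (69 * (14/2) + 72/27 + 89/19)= 899265006053/2275404318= 395.21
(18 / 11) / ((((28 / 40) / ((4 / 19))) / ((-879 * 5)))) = -3164400 / 1463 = -2162.95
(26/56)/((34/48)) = 78/119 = 0.66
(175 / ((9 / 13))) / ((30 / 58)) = 13195 / 27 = 488.70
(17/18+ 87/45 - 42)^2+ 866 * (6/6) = 2396.55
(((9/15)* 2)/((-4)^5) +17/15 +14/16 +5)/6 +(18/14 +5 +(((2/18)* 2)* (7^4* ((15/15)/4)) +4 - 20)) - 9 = 7473229/64512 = 115.84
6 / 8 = 3 / 4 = 0.75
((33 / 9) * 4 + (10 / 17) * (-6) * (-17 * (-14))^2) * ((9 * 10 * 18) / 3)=-107948880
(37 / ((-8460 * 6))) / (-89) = 0.00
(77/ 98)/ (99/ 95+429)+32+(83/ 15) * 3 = 12635503/ 259980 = 48.60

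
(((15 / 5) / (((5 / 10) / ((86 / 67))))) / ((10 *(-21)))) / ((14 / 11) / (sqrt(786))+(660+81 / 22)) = -986969196 / 17861088080395+344 *sqrt(786) / 2551584011485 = -0.00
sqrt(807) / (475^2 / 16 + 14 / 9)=0.00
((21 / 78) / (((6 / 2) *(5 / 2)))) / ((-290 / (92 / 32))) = -161 / 452400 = -0.00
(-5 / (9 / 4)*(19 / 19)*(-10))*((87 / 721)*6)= 11600 / 721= 16.09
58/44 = 29/22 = 1.32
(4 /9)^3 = 64 /729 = 0.09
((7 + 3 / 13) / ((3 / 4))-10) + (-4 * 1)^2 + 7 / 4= 2713 / 156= 17.39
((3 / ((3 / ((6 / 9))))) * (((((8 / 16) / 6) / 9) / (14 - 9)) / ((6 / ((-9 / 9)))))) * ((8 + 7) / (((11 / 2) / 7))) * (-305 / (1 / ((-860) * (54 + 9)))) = -64912.63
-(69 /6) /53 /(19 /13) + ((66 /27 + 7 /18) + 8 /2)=20195 /3021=6.68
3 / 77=0.04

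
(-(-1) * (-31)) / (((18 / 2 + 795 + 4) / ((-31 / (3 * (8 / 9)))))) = 2883 / 6464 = 0.45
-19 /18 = -1.06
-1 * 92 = -92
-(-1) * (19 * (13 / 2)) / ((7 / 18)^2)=40014 / 49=816.61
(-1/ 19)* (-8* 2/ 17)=16/ 323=0.05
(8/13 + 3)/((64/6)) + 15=6381/416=15.34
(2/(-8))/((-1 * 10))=1/40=0.02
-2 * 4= -8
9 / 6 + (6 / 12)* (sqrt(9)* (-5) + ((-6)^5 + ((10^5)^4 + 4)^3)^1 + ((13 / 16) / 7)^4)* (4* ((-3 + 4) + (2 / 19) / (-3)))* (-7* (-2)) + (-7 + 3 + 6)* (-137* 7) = 2884785493333333333679507592533333333347180303701333333310837962967053 / 106774528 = 27017543859649122810259650000000000000000000000000000000000000.00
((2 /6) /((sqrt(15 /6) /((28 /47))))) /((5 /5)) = 0.13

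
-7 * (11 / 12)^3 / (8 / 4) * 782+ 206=-3286979 / 1728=-1902.19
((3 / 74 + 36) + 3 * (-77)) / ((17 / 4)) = -28854 / 629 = -45.87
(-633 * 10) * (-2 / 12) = 1055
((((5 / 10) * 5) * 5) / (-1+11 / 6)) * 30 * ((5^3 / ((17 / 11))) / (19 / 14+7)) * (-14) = -13475000 / 221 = -60972.85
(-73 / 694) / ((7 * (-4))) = 73 / 19432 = 0.00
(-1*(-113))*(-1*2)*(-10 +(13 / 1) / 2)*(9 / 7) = 1017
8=8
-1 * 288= -288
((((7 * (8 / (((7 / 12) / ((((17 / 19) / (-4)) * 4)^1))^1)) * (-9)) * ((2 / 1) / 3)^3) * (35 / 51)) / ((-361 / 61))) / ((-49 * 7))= 78080 / 1008273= 0.08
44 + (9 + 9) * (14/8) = 151/2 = 75.50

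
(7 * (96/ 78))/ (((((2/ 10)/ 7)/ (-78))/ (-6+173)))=-3927840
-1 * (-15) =15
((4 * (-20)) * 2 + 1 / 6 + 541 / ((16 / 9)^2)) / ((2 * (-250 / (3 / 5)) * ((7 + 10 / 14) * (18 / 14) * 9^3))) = -426839 / 226748160000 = -0.00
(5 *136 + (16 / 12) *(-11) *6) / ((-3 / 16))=-9472 / 3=-3157.33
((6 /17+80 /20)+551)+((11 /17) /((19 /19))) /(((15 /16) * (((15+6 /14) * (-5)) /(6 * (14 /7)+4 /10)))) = 95571029 /172125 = 555.24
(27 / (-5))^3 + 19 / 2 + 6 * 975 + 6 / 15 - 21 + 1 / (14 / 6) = 9943263 / 1750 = 5681.86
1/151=0.01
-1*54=-54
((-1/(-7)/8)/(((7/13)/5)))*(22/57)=715/11172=0.06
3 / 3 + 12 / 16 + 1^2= 11 / 4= 2.75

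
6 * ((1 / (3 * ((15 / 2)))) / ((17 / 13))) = 0.20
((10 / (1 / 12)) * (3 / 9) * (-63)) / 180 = -14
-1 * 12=-12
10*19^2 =3610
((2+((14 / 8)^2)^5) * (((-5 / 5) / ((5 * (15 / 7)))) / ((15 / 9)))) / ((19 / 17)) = -33864115719 / 2490368000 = -13.60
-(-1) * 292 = 292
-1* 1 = -1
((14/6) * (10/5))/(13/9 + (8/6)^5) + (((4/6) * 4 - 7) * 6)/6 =-14473/4125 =-3.51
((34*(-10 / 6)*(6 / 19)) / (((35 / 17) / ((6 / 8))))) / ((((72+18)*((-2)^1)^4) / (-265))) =15317 / 12768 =1.20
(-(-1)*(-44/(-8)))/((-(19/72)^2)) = -28512/361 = -78.98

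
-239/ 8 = -29.88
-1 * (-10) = 10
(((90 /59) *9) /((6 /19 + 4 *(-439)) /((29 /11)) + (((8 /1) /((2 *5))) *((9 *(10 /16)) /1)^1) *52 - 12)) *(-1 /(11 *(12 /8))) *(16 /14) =297540 /138911311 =0.00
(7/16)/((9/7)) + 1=1.34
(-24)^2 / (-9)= -64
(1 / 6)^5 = 1 / 7776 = 0.00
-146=-146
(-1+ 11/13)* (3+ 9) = -24/13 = -1.85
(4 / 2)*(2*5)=20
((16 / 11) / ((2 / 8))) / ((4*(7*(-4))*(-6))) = 2 / 231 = 0.01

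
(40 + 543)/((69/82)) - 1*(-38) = 50428/69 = 730.84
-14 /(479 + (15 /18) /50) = -840 /28741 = -0.03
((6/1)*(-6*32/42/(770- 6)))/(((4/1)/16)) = -192/1337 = -0.14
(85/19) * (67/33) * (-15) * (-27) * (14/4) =12875.06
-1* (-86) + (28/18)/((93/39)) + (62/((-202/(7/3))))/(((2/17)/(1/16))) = 77793755/901728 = 86.27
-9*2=-18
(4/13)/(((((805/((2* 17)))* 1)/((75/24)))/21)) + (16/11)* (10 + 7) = 25.58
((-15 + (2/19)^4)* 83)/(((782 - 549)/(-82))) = 13304361994/30364793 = 438.15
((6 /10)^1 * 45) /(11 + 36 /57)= 513 /221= 2.32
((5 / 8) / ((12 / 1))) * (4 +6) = 25 / 48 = 0.52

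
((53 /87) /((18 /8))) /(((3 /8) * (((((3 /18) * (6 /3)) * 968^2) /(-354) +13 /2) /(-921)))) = 61439296 /80920527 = 0.76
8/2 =4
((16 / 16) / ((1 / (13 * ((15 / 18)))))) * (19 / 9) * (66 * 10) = 135850 / 9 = 15094.44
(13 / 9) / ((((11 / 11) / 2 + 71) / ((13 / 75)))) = 26 / 7425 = 0.00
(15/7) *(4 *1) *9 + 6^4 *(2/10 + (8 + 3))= 510732/35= 14592.34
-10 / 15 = -2 / 3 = -0.67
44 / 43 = 1.02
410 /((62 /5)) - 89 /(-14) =39.42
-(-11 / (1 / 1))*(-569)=-6259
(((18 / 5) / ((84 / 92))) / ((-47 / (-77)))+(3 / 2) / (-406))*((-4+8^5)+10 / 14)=282542483583 / 1335740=211525.06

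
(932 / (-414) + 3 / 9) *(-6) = 794 / 69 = 11.51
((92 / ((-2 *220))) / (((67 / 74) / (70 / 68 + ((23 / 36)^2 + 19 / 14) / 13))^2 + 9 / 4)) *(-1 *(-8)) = -549891662100769840 / 938151446354243451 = -0.59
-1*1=-1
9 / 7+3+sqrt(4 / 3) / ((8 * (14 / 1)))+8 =sqrt(3) / 168+86 / 7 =12.30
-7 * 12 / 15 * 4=-22.40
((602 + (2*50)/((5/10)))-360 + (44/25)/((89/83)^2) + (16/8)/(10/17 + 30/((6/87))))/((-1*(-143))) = 130077822416/41938328575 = 3.10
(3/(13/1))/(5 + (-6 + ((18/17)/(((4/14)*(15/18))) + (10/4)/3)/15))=-22950/64441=-0.36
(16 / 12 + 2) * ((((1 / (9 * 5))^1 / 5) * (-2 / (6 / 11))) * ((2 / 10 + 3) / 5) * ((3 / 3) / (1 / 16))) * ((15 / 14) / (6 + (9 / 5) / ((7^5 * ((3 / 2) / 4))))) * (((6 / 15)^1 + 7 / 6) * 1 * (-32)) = 2542217216 / 510536925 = 4.98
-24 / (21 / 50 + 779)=-1200 / 38971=-0.03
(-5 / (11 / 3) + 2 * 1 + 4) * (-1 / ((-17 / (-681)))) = -2043 / 11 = -185.73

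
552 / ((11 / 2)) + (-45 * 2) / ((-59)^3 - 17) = 113379087 / 1129678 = 100.36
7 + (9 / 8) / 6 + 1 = 8.19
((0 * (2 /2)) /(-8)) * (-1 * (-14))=0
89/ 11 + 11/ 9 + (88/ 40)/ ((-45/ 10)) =1456/ 165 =8.82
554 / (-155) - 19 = -3499 / 155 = -22.57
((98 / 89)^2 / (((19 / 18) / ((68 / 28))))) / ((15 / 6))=839664 / 752495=1.12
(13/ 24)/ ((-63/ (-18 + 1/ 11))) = 2561/ 16632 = 0.15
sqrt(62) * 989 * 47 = 46483 * sqrt(62) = 366007.51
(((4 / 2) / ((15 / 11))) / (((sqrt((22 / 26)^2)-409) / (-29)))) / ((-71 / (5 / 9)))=-4147 / 5085801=-0.00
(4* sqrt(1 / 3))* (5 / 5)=4* sqrt(3) / 3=2.31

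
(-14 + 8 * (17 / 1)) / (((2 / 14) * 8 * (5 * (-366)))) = -7 / 120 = -0.06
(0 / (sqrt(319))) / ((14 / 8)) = 0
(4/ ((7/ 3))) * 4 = 48/ 7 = 6.86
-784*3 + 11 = -2341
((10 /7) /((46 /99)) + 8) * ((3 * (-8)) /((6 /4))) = -28528 /161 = -177.19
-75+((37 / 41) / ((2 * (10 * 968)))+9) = -52388123 / 793760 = -66.00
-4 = -4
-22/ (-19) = 22/ 19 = 1.16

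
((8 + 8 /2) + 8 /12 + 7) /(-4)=-59 /12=-4.92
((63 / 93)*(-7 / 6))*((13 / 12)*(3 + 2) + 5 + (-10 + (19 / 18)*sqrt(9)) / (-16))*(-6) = 51009 / 992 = 51.42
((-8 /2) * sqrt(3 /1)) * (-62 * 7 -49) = 1932 * sqrt(3) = 3346.32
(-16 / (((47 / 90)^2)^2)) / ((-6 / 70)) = 12247200000 / 4879681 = 2509.84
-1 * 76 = -76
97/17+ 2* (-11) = -277/17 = -16.29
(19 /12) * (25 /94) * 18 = 1425 /188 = 7.58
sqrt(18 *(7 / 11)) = 3 *sqrt(154) / 11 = 3.38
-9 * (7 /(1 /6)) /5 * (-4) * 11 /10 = 8316 /25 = 332.64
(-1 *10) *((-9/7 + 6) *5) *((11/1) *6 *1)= -108900/7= -15557.14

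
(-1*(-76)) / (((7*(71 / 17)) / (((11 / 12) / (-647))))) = -3553 / 964677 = -0.00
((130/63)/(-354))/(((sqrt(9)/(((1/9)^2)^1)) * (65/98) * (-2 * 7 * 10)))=1/3870990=0.00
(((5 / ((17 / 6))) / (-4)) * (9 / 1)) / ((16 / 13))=-1755 / 544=-3.23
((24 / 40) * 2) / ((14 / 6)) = 18 / 35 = 0.51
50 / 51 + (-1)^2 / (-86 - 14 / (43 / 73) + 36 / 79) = 18393353 / 18937932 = 0.97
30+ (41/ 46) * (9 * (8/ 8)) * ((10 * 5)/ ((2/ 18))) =83715/ 23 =3639.78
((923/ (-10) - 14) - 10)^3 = -1573037747/ 1000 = -1573037.75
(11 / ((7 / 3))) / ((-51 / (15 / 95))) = -33 / 2261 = -0.01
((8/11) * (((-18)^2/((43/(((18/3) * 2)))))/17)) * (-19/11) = -590976/88451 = -6.68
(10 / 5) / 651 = 2 / 651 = 0.00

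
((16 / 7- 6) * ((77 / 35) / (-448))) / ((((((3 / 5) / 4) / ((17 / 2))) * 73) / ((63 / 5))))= 7293 / 40880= 0.18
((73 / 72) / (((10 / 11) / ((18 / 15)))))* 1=803 / 600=1.34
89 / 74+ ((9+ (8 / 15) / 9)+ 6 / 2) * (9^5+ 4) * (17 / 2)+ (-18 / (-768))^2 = 495378371841947 / 81838080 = 6053152.42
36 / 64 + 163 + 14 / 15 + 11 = 42119 / 240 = 175.50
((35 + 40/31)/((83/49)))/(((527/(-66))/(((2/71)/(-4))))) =0.02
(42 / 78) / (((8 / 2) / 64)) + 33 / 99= 349 / 39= 8.95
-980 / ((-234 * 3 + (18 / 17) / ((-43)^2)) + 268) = 7701085 / 3410476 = 2.26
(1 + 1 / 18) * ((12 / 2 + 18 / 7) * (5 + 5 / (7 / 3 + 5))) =11875 / 231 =51.41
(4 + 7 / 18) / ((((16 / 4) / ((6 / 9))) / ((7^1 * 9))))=46.08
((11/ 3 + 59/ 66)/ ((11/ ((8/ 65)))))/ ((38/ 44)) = 2408/ 40755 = 0.06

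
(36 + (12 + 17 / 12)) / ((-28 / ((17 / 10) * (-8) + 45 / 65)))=22.78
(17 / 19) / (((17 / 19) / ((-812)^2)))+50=659394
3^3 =27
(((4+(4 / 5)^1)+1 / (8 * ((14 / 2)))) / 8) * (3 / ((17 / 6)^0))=4047 / 2240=1.81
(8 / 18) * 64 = 256 / 9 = 28.44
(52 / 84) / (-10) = -13 / 210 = -0.06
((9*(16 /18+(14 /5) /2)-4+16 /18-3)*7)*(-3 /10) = -30.43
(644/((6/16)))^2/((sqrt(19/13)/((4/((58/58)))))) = 106172416* sqrt(247)/171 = 9758073.08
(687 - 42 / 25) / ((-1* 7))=-17133 / 175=-97.90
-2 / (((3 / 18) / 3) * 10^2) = -9 / 25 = -0.36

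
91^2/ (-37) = -8281/ 37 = -223.81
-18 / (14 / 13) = -16.71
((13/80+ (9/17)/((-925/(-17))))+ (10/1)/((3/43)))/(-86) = -1.67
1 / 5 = 0.20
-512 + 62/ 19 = -9666/ 19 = -508.74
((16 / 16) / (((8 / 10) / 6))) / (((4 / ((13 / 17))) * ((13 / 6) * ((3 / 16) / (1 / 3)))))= 20 / 17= 1.18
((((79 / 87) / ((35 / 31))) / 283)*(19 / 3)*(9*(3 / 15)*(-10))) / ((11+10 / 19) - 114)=1768178 / 559266015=0.00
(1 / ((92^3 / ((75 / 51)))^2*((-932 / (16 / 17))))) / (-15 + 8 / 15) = 9375 / 37655584372593230848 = 0.00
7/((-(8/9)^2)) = -567/64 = -8.86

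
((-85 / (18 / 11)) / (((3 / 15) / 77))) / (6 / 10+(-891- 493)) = 1799875 / 124506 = 14.46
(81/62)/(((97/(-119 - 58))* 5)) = -14337/30070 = -0.48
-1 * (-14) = 14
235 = 235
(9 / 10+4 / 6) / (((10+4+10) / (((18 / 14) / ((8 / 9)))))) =423 / 4480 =0.09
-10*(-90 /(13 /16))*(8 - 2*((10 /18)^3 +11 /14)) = 49688000 /7371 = 6741.01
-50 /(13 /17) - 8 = -954 /13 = -73.38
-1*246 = -246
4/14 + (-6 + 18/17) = -554/119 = -4.66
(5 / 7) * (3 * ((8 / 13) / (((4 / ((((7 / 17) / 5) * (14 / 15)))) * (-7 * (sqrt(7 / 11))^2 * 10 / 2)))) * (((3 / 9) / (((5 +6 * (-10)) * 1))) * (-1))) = -0.00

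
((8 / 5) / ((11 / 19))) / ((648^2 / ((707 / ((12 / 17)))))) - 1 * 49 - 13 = -2147580599 / 34642080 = -61.99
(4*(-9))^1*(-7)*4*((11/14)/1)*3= 2376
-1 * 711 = -711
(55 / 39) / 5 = 11 / 39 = 0.28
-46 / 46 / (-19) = 1 / 19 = 0.05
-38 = -38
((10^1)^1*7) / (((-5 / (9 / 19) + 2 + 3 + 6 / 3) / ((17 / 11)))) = -5355 / 176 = -30.43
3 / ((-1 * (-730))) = 3 / 730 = 0.00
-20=-20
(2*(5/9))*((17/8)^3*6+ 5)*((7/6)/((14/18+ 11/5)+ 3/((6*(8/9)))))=2803325/122352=22.91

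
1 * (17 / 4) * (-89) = -1513 / 4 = -378.25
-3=-3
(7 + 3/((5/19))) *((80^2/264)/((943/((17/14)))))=5440/9471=0.57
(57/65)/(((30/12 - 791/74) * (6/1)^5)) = -703/51049440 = -0.00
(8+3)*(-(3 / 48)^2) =-0.04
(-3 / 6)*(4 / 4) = -1 / 2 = -0.50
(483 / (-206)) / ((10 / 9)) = -4347 / 2060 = -2.11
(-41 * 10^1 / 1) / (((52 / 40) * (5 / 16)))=-13120 / 13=-1009.23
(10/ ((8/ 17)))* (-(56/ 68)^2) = -245/ 17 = -14.41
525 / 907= 0.58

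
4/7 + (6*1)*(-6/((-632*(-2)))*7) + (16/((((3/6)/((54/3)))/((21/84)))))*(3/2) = 478615/2212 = 216.37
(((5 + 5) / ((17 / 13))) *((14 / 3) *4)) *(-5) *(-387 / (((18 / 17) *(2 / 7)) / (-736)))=-2015977600 / 3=-671992533.33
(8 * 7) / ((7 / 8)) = 64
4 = 4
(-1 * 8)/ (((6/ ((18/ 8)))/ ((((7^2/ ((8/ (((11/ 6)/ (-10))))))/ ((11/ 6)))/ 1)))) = 147/ 80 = 1.84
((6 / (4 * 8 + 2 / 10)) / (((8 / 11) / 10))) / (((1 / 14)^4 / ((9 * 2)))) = 40748400 / 23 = 1771669.57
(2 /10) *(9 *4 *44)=1584 /5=316.80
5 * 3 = 15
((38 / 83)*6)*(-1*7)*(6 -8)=3192 / 83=38.46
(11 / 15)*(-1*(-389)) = 4279 / 15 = 285.27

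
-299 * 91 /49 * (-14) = 7774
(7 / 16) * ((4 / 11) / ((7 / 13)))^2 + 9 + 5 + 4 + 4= 18803 / 847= 22.20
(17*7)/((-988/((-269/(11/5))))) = 160055/10868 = 14.73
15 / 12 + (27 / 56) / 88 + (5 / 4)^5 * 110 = 13283871 / 39424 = 336.95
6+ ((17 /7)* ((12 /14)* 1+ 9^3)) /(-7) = -247.22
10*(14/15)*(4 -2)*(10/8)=70/3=23.33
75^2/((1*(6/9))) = 16875/2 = 8437.50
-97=-97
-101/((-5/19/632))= 1212808/5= 242561.60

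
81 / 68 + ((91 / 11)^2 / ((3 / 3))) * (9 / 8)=1286595 / 16456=78.18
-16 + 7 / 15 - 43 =-878 / 15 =-58.53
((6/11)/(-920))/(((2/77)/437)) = -399/40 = -9.98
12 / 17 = 0.71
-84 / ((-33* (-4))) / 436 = -7 / 4796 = -0.00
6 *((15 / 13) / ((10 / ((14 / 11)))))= 126 / 143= 0.88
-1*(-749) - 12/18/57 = 128077/171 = 748.99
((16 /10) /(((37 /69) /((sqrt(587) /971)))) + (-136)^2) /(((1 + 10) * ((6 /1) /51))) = 4692 * sqrt(587) /1975985 + 157216 /11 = 14292.42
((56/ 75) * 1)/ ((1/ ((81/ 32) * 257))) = 48573/ 100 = 485.73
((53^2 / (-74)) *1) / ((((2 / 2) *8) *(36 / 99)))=-30899 / 2368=-13.05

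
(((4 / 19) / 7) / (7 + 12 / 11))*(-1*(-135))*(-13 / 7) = -77220 / 82859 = -0.93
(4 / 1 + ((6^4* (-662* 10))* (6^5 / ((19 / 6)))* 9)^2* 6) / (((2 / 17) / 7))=4633340545435102918528290718 / 361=12834738353005825259081140.00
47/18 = 2.61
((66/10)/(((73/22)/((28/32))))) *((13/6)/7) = 1573/2920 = 0.54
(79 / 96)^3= 493039 / 884736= 0.56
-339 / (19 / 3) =-1017 / 19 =-53.53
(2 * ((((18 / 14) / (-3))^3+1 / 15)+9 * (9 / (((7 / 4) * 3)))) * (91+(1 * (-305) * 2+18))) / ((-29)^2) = -26492212 / 1442315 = -18.37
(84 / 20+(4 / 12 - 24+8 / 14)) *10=-3968 / 21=-188.95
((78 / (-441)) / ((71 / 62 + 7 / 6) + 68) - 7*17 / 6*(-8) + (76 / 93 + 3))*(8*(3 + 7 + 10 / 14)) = 74487010200 / 5348399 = 13926.97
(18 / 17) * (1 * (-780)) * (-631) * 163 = 1444056120 / 17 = 84944477.65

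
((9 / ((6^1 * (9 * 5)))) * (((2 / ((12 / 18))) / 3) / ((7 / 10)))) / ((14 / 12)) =2 / 49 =0.04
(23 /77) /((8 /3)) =69 /616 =0.11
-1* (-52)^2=-2704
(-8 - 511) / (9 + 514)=-519 / 523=-0.99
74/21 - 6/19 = 1280/399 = 3.21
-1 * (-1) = 1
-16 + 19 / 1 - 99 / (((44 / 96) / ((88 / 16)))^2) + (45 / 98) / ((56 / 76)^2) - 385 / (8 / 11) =-141961807 / 9604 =-14781.53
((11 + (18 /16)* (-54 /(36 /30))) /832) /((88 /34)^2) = -91613 /12886016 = -0.01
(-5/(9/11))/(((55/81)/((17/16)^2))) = -2601/256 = -10.16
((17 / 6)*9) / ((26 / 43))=42.17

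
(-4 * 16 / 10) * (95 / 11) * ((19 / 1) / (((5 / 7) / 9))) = -13232.29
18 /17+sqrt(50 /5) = 18 /17+sqrt(10) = 4.22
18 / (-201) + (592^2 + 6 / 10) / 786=117382061 / 263310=445.79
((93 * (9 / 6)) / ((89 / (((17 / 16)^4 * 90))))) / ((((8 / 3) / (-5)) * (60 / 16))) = -1048606155 / 11665408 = -89.89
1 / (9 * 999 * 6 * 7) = 1 / 377622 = 0.00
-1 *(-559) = 559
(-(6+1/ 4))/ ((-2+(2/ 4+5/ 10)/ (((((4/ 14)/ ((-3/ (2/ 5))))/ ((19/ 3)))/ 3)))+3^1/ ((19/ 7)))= 475/ 37973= 0.01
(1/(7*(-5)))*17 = -17/35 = -0.49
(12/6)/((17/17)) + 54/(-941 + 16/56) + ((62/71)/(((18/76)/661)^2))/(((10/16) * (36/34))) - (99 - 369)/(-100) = 2335421092848077/227222010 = 10278146.44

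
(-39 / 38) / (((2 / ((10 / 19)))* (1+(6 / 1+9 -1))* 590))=-13 / 425980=-0.00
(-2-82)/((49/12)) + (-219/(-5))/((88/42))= 513/1540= 0.33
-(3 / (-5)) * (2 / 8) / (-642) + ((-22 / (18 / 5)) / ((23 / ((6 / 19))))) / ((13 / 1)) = -487843 / 72944040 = -0.01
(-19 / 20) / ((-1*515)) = 19 / 10300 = 0.00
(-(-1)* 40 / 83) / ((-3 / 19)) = -760 / 249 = -3.05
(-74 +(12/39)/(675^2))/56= -219155623/165847500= -1.32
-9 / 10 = -0.90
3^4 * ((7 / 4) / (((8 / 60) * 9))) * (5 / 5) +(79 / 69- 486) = -202435 / 552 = -366.73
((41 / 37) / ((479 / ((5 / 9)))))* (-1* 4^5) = -209920 / 159507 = -1.32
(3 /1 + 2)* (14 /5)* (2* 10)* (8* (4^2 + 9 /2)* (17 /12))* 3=195160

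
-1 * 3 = -3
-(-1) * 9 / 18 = 1 / 2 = 0.50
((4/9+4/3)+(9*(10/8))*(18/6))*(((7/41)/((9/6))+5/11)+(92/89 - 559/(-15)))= 1662862433/1204170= 1380.92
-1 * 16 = -16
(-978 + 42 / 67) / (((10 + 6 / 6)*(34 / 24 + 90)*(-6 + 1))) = 785808 / 4042445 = 0.19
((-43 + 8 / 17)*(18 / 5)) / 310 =-6507 / 13175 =-0.49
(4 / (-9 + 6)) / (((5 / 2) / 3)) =-8 / 5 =-1.60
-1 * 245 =-245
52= 52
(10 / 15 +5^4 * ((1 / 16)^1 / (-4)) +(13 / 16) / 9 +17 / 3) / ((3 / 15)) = -9625 / 576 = -16.71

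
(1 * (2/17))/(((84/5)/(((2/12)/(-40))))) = -1/34272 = -0.00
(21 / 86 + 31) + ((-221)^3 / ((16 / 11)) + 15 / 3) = -5105471317 / 688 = -7420743.19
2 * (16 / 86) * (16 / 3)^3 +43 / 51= 1130753 / 19737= 57.29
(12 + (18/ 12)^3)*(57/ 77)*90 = 315495/ 308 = 1024.33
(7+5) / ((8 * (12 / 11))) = 11 / 8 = 1.38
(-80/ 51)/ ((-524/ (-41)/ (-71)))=58220/ 6681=8.71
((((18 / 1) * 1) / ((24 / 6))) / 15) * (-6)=-9 / 5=-1.80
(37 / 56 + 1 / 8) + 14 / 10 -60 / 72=142 / 105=1.35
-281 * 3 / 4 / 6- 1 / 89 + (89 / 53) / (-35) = -46469903 / 1320760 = -35.18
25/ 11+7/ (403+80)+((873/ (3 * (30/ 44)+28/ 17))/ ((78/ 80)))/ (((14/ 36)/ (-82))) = -4876781389384/ 95384289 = -51127.72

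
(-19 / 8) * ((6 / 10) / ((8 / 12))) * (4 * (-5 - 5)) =171 / 2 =85.50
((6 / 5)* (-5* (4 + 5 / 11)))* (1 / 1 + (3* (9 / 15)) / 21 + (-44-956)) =1468404 / 55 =26698.25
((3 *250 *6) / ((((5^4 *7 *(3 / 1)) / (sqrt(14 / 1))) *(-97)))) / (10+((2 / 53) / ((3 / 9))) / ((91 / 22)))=-4134 *sqrt(14) / 11727785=-0.00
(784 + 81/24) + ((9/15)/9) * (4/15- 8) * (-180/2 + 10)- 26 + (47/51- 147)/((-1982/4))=4869610721/6064920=802.91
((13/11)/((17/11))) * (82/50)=533/425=1.25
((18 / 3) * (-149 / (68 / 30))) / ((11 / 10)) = -67050 / 187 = -358.56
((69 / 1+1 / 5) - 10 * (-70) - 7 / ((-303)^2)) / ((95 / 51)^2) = 102045142531 / 460320125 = 221.68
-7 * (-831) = 5817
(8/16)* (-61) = -61/2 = -30.50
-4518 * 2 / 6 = -1506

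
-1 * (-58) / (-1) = -58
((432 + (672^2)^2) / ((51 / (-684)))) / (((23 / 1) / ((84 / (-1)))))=3905631152914176 / 391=9988826478041.37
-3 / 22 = -0.14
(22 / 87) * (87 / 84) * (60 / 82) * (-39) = -7.47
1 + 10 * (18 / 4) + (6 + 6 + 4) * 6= 142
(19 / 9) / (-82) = -19 / 738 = -0.03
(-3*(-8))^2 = 576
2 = 2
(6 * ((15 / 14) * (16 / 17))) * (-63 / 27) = -240 / 17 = -14.12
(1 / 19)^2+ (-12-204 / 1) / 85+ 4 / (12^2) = -2.51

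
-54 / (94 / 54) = -1458 / 47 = -31.02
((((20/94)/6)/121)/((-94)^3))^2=25/200805723656549453376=0.00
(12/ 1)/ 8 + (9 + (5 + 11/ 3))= 115/ 6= 19.17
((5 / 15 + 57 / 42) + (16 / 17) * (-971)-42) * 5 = -3406465 / 714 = -4770.96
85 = 85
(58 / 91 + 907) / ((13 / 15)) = 1238925 / 1183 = 1047.27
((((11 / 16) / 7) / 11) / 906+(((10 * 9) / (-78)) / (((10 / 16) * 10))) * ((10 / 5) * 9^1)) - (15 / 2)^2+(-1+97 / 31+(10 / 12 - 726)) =-53339114099 / 68155360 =-782.61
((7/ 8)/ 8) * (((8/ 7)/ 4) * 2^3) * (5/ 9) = 5/ 36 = 0.14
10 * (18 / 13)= 180 / 13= 13.85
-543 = -543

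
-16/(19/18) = -288/19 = -15.16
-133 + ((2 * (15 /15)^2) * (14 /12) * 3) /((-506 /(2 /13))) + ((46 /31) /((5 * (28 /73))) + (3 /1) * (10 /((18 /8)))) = -2545708547 /21411390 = -118.90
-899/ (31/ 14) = -406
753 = 753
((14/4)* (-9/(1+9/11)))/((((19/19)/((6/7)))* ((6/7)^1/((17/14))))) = -1683/80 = -21.04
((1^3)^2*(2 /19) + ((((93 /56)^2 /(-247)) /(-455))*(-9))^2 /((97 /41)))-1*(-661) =7965465423815495925321 /12048709740289331200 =661.11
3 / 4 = 0.75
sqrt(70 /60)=sqrt(42) /6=1.08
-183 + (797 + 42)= 656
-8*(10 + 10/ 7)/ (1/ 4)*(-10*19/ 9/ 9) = 486400/ 567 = 857.85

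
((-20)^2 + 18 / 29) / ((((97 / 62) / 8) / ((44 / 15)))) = 253551232 / 42195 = 6009.04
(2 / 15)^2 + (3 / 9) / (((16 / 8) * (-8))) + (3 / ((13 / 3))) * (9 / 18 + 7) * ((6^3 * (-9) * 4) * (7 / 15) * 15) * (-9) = 119042783857 / 46800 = 2543649.23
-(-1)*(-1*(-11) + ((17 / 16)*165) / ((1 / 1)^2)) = 186.31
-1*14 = -14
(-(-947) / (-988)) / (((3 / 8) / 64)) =-121216 / 741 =-163.58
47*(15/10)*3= 423/2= 211.50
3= 3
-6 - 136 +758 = 616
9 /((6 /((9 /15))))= 9 /10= 0.90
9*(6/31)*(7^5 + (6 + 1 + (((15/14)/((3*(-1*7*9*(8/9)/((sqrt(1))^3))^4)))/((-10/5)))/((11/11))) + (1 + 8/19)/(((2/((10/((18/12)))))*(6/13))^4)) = 26292172626978259/729857286144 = 36023.72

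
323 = 323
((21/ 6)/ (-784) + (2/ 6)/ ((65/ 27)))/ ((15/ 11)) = 21461/ 218400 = 0.10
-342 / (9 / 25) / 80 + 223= 1689 / 8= 211.12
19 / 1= 19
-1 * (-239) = 239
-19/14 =-1.36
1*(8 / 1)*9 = 72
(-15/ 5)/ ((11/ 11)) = -3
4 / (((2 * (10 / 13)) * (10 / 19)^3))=89167 / 5000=17.83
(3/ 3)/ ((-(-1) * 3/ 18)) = 6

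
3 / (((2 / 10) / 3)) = 45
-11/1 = -11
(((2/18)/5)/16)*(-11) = -0.02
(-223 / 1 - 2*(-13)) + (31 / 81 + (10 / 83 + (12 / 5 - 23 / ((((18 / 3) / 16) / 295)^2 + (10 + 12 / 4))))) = -476715918620276 / 2433887654535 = -195.87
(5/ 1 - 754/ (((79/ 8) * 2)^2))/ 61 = 19141/ 380701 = 0.05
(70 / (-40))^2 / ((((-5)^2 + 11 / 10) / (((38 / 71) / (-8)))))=-4655 / 592992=-0.01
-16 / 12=-4 / 3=-1.33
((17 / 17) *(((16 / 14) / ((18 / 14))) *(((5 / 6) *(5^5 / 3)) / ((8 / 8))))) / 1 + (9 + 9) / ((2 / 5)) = 66145 / 81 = 816.60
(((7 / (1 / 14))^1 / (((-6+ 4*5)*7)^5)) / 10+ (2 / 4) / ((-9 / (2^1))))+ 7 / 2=3.39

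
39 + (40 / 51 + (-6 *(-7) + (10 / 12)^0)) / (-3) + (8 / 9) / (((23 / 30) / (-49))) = -114038 / 3519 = -32.41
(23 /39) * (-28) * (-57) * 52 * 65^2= 206788400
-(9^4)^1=-6561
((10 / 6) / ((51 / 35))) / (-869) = -175 / 132957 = -0.00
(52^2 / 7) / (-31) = -2704 / 217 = -12.46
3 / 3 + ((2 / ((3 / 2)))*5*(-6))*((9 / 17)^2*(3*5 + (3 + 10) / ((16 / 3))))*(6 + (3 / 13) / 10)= -17679989 / 15028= -1176.47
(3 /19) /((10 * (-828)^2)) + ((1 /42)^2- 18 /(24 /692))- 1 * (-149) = -787209195431 /2127595680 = -370.00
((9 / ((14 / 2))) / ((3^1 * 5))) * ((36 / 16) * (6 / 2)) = 81 / 140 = 0.58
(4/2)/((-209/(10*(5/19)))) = -100/3971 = -0.03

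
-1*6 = -6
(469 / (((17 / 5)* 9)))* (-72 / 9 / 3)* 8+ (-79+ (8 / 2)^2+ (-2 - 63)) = -208832 / 459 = -454.97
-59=-59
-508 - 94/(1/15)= -1918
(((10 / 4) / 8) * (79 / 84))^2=156025 / 1806336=0.09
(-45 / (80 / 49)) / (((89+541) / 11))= -77 / 160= -0.48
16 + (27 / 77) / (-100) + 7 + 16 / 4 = 207873 / 7700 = 27.00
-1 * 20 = -20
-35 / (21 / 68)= -340 / 3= -113.33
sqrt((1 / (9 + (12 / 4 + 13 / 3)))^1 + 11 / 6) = sqrt(3342) / 42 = 1.38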